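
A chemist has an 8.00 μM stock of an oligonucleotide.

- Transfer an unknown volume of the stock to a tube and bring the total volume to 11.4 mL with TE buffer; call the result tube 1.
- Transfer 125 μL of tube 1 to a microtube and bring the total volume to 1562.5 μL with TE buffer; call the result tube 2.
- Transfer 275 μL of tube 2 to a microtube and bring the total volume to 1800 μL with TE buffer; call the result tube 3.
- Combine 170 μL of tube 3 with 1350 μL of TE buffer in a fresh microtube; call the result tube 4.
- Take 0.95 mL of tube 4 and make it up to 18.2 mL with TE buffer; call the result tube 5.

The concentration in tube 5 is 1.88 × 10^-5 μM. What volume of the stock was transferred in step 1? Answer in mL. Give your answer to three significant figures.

0.375 mL

Step 1: v brought to 11.4 mL → factor = 11.4 mL/v
Step 2: 125 μL brought to 1562.5 μL → factor 1562.5/125 = 12.5
Step 3: 275 μL brought to 1800 μL → factor 1800/275 = 6.5455
Step 4: 170 μL + 1350 μL = 1520 μL total → factor 1520/170 = 8.9412
Step 5: 0.95 mL brought to 18.2 mL → factor 18.2/0.95 = 19.158
Product of known-step factors = 14015
Overall factor = 8.00 μM / (1.88 × 10^-5 μM) = 4.2553 × 10^5
Step-1 factor = 4.2553 × 10^5 / 14015 = 30.363
v = 11.4 mL / 30.363 = 0.375 mL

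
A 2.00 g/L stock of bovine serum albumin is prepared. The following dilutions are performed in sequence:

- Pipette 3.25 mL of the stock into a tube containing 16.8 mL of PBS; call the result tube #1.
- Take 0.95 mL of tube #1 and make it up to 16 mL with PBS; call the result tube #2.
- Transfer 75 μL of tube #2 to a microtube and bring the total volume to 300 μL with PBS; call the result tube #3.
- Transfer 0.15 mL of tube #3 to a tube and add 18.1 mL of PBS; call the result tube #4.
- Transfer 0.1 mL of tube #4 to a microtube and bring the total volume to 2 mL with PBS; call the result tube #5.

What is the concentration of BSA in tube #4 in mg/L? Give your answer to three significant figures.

0.0396 mg/L

Step 1: 3.25 mL + 16.8 mL = 20.05 mL total → factor 20.05/3.25 = 6.1692
Step 2: 0.95 mL brought to 16 mL → factor 16/0.95 = 16.842
Step 3: 75 μL brought to 300 μL → factor 300/75 = 4
Step 4: 0.15 mL + 18.1 mL = 18.25 mL total → factor 18.25/0.15 = 121.67
Dilution factor through tube #4 = 6.1692 × 16.842 × 4 × 121.67 = 50566
[tube #4] = 2.00 g/L / 50566 = 3.955 × 10^-5 g/L = 0.0396 mg/L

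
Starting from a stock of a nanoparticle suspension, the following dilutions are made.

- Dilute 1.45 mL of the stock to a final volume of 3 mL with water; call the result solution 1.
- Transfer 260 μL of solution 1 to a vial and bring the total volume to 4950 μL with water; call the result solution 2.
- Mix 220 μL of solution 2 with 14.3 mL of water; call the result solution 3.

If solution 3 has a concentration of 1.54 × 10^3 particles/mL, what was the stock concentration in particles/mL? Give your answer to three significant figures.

Step 1: 1.45 mL brought to 3 mL → factor 3/1.45 = 2.069
Step 2: 260 μL brought to 4950 μL → factor 4950/260 = 19.038
Step 3: 220 μL + 14.3 mL = 14520 μL total → factor 14520/220 = 66
Overall dilution factor = 2.069 × 19.038 × 66 = 2599.7
Stock = 1.54 × 10^3 particles/mL × 2599.7 = 4.00 × 10^6 particles/mL

4.00 × 10^6 particles/mL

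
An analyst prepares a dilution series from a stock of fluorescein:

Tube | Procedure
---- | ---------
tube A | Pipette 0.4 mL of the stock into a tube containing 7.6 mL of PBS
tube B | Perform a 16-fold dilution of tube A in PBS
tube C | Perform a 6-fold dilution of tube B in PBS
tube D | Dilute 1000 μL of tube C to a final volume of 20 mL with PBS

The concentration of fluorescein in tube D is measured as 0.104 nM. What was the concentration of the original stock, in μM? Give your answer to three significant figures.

3.99 μM

Step 1: 0.4 mL + 7.6 mL = 8 mL total → factor 8/0.4 = 20
Step 2: 16-fold → factor 16
Step 3: 6-fold → factor 6
Step 4: 1000 μL brought to 20 mL → factor 20000/1000 = 20
Overall dilution factor = 20 × 16 × 6 × 20 = 38400
Stock = 0.104 nM × 38400 = 3994 nM = 3.99 μM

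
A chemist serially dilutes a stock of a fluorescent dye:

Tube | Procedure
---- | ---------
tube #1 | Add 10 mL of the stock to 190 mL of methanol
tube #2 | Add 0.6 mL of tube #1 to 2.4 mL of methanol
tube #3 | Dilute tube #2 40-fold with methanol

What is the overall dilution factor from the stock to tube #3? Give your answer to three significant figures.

4.00 × 10^3

Step 1: 10 mL + 190 mL = 200 mL total → factor 200/10 = 20
Step 2: 0.6 mL + 2.4 mL = 3 mL total → factor 3/0.6 = 5
Step 3: 40-fold → factor 40
Overall dilution factor = 20 × 5 × 40 = 4000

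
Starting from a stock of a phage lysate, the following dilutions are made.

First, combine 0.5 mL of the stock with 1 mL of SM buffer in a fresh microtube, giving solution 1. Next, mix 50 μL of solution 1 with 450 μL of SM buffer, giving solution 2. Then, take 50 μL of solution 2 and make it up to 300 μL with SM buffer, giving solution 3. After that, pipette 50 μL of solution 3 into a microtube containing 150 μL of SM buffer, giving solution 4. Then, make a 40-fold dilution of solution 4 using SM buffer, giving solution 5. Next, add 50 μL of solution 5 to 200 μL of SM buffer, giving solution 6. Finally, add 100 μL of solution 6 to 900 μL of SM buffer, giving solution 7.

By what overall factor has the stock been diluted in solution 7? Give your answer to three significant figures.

Step 1: 0.5 mL + 1 mL = 1.5 mL total → factor 1.5/0.5 = 3
Step 2: 50 μL + 450 μL = 500 μL total → factor 500/50 = 10
Step 3: 50 μL brought to 300 μL → factor 300/50 = 6
Step 4: 50 μL + 150 μL = 200 μL total → factor 200/50 = 4
Step 5: 40-fold → factor 40
Step 6: 50 μL + 200 μL = 250 μL total → factor 250/50 = 5
Step 7: 100 μL + 900 μL = 1000 μL total → factor 1000/100 = 10
Overall dilution factor = 3 × 10 × 6 × 4 × 40 × 5 × 10 = 1.44 × 10^6

1.44 × 10^6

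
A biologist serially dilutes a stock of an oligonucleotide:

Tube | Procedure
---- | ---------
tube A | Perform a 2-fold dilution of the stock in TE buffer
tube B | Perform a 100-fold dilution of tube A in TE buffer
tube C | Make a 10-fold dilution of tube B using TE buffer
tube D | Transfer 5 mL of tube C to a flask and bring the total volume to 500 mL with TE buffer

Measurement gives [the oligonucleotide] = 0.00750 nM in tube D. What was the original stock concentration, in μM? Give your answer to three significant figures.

1.50 μM

Step 1: 2-fold → factor 2
Step 2: 100-fold → factor 100
Step 3: 10-fold → factor 10
Step 4: 5 mL brought to 500 mL → factor 500/5 = 100
Overall dilution factor = 2 × 100 × 10 × 100 = 2 × 10^5
Stock = 0.00750 nM × 2 × 10^5 = 1500 nM = 1.50 μM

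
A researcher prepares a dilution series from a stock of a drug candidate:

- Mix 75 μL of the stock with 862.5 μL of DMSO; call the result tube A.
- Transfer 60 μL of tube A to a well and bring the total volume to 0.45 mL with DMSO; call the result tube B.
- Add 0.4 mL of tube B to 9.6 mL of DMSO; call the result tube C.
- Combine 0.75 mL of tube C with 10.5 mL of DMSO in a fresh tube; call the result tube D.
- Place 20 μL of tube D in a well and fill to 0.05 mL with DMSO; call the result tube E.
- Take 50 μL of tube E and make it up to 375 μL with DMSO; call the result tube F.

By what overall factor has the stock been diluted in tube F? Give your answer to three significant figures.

6.59 × 10^5

Step 1: 75 μL + 862.5 μL = 937.5 μL total → factor 937.5/75 = 12.5
Step 2: 60 μL brought to 0.45 mL → factor 450/60 = 7.5
Step 3: 0.4 mL + 9.6 mL = 10 mL total → factor 10/0.4 = 25
Step 4: 0.75 mL + 10.5 mL = 11.25 mL total → factor 11.25/0.75 = 15
Step 5: 20 μL brought to 0.05 mL → factor 50/20 = 2.5
Step 6: 50 μL brought to 375 μL → factor 375/50 = 7.5
Overall dilution factor = 12.5 × 7.5 × 25 × 15 × 2.5 × 7.5 = 6.5918 × 10^5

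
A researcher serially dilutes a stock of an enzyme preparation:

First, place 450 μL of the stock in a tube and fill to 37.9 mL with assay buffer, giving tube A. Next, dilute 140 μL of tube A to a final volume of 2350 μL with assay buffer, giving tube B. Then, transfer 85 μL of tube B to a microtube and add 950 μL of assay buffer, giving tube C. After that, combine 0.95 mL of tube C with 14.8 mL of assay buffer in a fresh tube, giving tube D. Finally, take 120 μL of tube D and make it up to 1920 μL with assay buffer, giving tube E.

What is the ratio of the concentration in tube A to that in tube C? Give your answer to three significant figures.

204

Step 1: 450 μL brought to 37.9 mL → factor 37900/450 = 84.222
Step 2: 140 μL brought to 2350 μL → factor 2350/140 = 16.786
Step 3: 85 μL + 950 μL = 1035 μL total → factor 1035/85 = 12.176
Dilution factor to tube A = 84.222; to tube C = 17214
[tube A]/[tube C] = (factor to tube C)/(factor to tube A) = 17214/84.222 = 204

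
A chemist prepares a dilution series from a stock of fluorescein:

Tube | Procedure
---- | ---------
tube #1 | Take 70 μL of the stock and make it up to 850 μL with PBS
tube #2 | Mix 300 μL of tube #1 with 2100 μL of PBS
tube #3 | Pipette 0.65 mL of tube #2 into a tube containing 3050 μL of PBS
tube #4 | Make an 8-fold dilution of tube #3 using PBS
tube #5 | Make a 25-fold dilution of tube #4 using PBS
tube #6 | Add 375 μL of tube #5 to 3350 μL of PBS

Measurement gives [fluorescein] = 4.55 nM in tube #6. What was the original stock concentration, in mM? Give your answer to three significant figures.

5.00 mM

Step 1: 70 μL brought to 850 μL → factor 850/70 = 12.143
Step 2: 300 μL + 2100 μL = 2400 μL total → factor 2400/300 = 8
Step 3: 0.65 mL + 3050 μL = 3.7 mL total → factor 3.7/0.65 = 5.6923
Step 4: 8-fold → factor 8
Step 5: 25-fold → factor 25
Step 6: 375 μL + 3350 μL = 3725 μL total → factor 3725/375 = 9.9333
Overall dilution factor = 12.143 × 8 × 5.6923 × 8 × 25 × 9.9333 = 1.0986 × 10^6
Stock = 4.55 nM × 1.0986 × 10^6 = 4.998 × 10^6 nM = 5.00 mM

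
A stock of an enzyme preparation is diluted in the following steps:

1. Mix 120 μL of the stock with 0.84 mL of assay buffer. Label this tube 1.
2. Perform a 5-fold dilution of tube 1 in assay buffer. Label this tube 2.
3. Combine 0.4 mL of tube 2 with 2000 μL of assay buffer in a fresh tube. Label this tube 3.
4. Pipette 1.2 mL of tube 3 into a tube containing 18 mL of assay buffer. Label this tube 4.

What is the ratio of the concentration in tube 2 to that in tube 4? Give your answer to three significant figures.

96.0

Step 1: 120 μL + 0.84 mL = 960 μL total → factor 960/120 = 8
Step 2: 5-fold → factor 5
Step 3: 0.4 mL + 2000 μL = 2.4 mL total → factor 2.4/0.4 = 6
Step 4: 1.2 mL + 18 mL = 19.2 mL total → factor 19.2/1.2 = 16
Dilution factor to tube 2 = 40; to tube 4 = 3840
[tube 2]/[tube 4] = (factor to tube 4)/(factor to tube 2) = 3840/40 = 96.0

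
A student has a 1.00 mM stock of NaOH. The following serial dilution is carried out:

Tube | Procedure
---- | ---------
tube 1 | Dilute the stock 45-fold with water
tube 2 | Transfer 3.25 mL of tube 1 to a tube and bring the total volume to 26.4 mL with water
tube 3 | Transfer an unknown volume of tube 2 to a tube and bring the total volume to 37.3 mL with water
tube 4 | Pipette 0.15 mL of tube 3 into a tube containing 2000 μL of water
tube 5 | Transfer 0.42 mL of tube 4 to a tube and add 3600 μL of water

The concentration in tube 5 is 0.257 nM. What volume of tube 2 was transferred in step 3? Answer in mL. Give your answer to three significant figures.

0.481 mL

Step 1: 45-fold → factor 45
Step 2: 3.25 mL brought to 26.4 mL → factor 26.4/3.25 = 8.1231
Step 3: v brought to 37.3 mL → factor = 37.3 mL/v
Step 4: 0.15 mL + 2000 μL = 2.15 mL total → factor 2.15/0.15 = 14.333
Step 5: 0.42 mL + 3600 μL = 4.02 mL total → factor 4.02/0.42 = 9.5714
Product of known-step factors = 50148
Overall factor = 1.00 mM / (0.257 nM) = 3.8911 × 10^6
Step-3 factor = 3.8911 × 10^6 / 50148 = 77.591
v = 37.3 mL / 77.591 = 0.481 mL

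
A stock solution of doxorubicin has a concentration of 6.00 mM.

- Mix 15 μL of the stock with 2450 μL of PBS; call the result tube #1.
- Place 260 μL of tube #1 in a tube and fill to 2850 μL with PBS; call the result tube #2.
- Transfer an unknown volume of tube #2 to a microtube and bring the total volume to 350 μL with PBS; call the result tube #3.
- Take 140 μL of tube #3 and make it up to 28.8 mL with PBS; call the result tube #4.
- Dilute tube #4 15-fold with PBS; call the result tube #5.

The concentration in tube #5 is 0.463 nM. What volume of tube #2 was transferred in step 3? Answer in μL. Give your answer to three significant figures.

150 μL

Step 1: 15 μL + 2450 μL = 2465 μL total → factor 2465/15 = 164.33
Step 2: 260 μL brought to 2850 μL → factor 2850/260 = 10.962
Step 3: v brought to 350 μL → factor = 350 μL/v
Step 4: 140 μL brought to 28.8 mL → factor 28800/140 = 205.71
Step 5: 15-fold → factor 15
Product of known-step factors = 5.5584 × 10^6
Overall factor = 6.00 mM / (0.463 nM) = 1.2959 × 10^7
Step-3 factor = 1.2959 × 10^7 / 5.5584 × 10^6 = 2.3314
v = 350 μL / 2.3314 = 150 μL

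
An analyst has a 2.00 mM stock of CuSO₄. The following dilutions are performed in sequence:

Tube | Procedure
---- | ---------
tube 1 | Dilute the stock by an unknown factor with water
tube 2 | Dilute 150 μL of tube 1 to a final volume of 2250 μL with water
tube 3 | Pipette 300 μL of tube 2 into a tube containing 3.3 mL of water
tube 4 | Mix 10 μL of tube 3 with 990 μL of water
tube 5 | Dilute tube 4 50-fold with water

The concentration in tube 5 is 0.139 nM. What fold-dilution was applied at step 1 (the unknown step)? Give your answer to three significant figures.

16.0-fold

Step 1: unknown factor x
Step 2: 150 μL brought to 2250 μL → factor 2250/150 = 15
Step 3: 300 μL + 3.3 mL = 3600 μL total → factor 3600/300 = 12
Step 4: 10 μL + 990 μL = 1000 μL total → factor 1000/10 = 100
Step 5: 50-fold → factor 50
Product of known-step factors = 9 × 10^5
Overall factor = 2.00 mM / (0.139 nM) = 1.4388 × 10^7
x = 1.4388 × 10^7 / 9 × 10^5 = 16.0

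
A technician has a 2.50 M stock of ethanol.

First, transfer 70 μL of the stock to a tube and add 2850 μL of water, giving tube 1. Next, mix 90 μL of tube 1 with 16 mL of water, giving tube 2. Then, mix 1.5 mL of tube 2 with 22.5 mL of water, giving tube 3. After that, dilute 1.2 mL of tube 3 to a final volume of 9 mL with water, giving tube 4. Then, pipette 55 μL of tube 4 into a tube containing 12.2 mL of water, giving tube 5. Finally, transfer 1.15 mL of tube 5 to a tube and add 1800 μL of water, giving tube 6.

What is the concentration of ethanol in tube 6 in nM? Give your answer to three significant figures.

4.89 nM

Step 1: 70 μL + 2850 μL = 2920 μL total → factor 2920/70 = 41.714
Step 2: 90 μL + 16 mL = 16090 μL total → factor 16090/90 = 178.78
Step 3: 1.5 mL + 22.5 mL = 24 mL total → factor 24/1.5 = 16
Step 4: 1.2 mL brought to 9 mL → factor 9/1.2 = 7.5
Step 5: 55 μL + 12.2 mL = 12255 μL total → factor 12255/55 = 222.82
Step 6: 1.15 mL + 1800 μL = 2.95 mL total → factor 2.95/1.15 = 2.5652
Overall dilution factor = 41.714 × 178.78 × 16 × 7.5 × 222.82 × 2.5652 = 5.1151 × 10^8
Final = 2.50 M / 5.1151 × 10^8 = 4.887 × 10^-9 M = 4.89 nM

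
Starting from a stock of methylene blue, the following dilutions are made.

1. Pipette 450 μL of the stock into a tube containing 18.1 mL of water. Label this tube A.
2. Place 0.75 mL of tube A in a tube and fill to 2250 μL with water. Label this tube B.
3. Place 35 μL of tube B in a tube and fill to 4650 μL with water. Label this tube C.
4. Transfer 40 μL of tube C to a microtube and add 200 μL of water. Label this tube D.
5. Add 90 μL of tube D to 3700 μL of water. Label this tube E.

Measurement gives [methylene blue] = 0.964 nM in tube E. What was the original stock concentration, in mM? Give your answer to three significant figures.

4.00 mM

Step 1: 450 μL + 18.1 mL = 18550 μL total → factor 18550/450 = 41.222
Step 2: 0.75 mL brought to 2250 μL → factor 2.25/0.75 = 3
Step 3: 35 μL brought to 4650 μL → factor 4650/35 = 132.86
Step 4: 40 μL + 200 μL = 240 μL total → factor 240/40 = 6
Step 5: 90 μL + 3700 μL = 3790 μL total → factor 3790/90 = 42.111
Overall dilution factor = 41.222 × 3 × 132.86 × 6 × 42.111 = 4.1513 × 10^6
Stock = 0.964 nM × 4.1513 × 10^6 = 4.002 × 10^6 nM = 4.00 mM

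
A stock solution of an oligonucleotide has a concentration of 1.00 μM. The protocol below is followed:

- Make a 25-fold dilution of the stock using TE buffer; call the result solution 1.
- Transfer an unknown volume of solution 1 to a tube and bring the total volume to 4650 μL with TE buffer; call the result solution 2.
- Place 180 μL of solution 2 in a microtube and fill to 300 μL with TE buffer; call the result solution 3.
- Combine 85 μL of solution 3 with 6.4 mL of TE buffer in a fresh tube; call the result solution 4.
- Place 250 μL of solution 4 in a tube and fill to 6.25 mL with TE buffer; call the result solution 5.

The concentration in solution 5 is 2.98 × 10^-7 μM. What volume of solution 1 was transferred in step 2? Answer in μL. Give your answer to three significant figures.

Step 1: 25-fold → factor 25
Step 2: v brought to 4650 μL → factor = 4650 μL/v
Step 3: 180 μL brought to 300 μL → factor 300/180 = 1.6667
Step 4: 85 μL + 6.4 mL = 6485 μL total → factor 6485/85 = 76.294
Step 5: 250 μL brought to 6.25 mL → factor 6250/250 = 25
Product of known-step factors = 79473
Overall factor = 1.00 μM / (2.98 × 10^-7 μM) = 3.3557 × 10^6
Step-2 factor = 3.3557 × 10^6 / 79473 = 42.224
v = 4650 μL / 42.224 = 110 μL

110 μL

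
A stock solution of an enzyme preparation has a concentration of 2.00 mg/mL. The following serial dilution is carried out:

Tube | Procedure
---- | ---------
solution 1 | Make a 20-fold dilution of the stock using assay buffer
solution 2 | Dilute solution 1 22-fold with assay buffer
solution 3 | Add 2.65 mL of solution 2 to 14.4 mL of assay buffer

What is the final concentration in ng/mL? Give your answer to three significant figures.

706 ng/mL

Step 1: 20-fold → factor 20
Step 2: 22-fold → factor 22
Step 3: 2.65 mL + 14.4 mL = 17.05 mL total → factor 17.05/2.65 = 6.434
Overall dilution factor = 20 × 22 × 6.434 = 2830.9
Final = 2.00 mg/mL / 2830.9 = 0.0007065 mg/mL = 706 ng/mL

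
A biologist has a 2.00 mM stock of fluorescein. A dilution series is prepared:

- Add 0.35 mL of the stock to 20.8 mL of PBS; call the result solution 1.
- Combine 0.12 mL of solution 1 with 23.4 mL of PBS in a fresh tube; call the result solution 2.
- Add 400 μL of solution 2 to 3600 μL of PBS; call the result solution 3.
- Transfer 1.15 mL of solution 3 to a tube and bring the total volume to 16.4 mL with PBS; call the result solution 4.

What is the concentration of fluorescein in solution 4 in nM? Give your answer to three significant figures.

Step 1: 0.35 mL + 20.8 mL = 21.15 mL total → factor 21.15/0.35 = 60.429
Step 2: 0.12 mL + 23.4 mL = 23.52 mL total → factor 23.52/0.12 = 196
Step 3: 400 μL + 3600 μL = 4000 μL total → factor 4000/400 = 10
Step 4: 1.15 mL brought to 16.4 mL → factor 16.4/1.15 = 14.261
Overall dilution factor = 60.429 × 196 × 10 × 14.261 = 1.6891 × 10^6
Final = 2.00 mM / 1.6891 × 10^6 = 1.184 × 10^-6 mM = 1.18 nM

1.18 nM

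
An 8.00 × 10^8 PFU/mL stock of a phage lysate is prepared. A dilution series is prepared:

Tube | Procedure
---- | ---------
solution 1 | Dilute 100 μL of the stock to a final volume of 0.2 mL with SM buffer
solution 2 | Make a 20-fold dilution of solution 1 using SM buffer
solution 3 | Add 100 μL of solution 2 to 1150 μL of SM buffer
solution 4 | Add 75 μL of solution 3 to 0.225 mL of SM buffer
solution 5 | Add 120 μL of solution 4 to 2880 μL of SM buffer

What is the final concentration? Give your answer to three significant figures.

1.60 × 10^4 PFU/mL

Step 1: 100 μL brought to 0.2 mL → factor 200/100 = 2
Step 2: 20-fold → factor 20
Step 3: 100 μL + 1150 μL = 1250 μL total → factor 1250/100 = 12.5
Step 4: 75 μL + 0.225 mL = 300 μL total → factor 300/75 = 4
Step 5: 120 μL + 2880 μL = 3000 μL total → factor 3000/120 = 25
Overall dilution factor = 2 × 20 × 12.5 × 4 × 25 = 50000
Final = 8.00 × 10^8 PFU/mL / 50000 = 1.60 × 10^4 PFU/mL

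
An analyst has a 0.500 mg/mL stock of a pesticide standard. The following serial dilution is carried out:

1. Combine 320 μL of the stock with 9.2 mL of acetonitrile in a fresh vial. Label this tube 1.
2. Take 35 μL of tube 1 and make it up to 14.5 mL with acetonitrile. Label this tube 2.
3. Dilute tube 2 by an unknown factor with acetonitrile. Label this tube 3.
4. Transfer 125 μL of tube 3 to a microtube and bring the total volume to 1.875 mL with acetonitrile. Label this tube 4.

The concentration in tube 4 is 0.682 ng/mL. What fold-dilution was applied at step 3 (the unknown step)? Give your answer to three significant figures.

3.97-fold

Step 1: 320 μL + 9.2 mL = 9520 μL total → factor 9520/320 = 29.75
Step 2: 35 μL brought to 14.5 mL → factor 14500/35 = 414.29
Step 3: unknown factor x
Step 4: 125 μL brought to 1.875 mL → factor 1875/125 = 15
Product of known-step factors = 1.8488 × 10^5
Overall factor = 0.500 mg/mL / (0.682 ng/mL) = 7.3314 × 10^5
x = 7.3314 × 10^5 / 1.8488 × 10^5 = 3.97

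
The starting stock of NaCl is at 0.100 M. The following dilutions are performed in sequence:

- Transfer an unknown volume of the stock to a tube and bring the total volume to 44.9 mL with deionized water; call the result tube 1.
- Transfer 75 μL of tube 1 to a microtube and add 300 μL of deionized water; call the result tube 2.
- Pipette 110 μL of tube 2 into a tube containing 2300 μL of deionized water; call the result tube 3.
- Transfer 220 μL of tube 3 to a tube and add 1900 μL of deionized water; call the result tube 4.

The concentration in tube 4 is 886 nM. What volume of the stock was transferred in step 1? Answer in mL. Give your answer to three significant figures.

Step 1: v brought to 44.9 mL → factor = 44.9 mL/v
Step 2: 75 μL + 300 μL = 375 μL total → factor 375/75 = 5
Step 3: 110 μL + 2300 μL = 2410 μL total → factor 2410/110 = 21.909
Step 4: 220 μL + 1900 μL = 2120 μL total → factor 2120/220 = 9.6364
Product of known-step factors = 1055.6
Overall factor = 0.100 M / (886 nM) = 1.1287 × 10^5
Step-1 factor = 1.1287 × 10^5 / 1055.6 = 106.92
v = 44.9 mL / 106.92 = 0.420 mL

0.420 mL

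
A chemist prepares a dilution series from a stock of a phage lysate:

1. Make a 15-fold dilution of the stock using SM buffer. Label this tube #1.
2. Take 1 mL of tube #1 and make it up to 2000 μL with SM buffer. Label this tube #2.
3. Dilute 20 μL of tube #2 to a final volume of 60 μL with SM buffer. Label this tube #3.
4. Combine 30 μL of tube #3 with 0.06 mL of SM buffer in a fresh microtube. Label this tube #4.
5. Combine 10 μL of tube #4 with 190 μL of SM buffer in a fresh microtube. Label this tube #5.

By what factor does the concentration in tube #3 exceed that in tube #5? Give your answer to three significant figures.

Step 1: 15-fold → factor 15
Step 2: 1 mL brought to 2000 μL → factor 2/1 = 2
Step 3: 20 μL brought to 60 μL → factor 60/20 = 3
Step 4: 30 μL + 0.06 mL = 90 μL total → factor 90/30 = 3
Step 5: 10 μL + 190 μL = 200 μL total → factor 200/10 = 20
Dilution factor to tube #3 = 90; to tube #5 = 5400
[tube #3]/[tube #5] = (factor to tube #5)/(factor to tube #3) = 5400/90 = 60.0

60.0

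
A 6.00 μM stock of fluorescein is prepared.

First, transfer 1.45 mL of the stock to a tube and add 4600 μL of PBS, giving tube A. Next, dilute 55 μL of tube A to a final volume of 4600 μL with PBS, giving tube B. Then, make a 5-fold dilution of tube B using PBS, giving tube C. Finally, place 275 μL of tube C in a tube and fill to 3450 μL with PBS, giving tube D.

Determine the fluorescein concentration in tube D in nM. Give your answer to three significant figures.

0.274 nM

Step 1: 1.45 mL + 4600 μL = 6.05 mL total → factor 6.05/1.45 = 4.1724
Step 2: 55 μL brought to 4600 μL → factor 4600/55 = 83.636
Step 3: 5-fold → factor 5
Step 4: 275 μL brought to 3450 μL → factor 3450/275 = 12.545
Overall dilution factor = 4.1724 × 83.636 × 5 × 12.545 = 21890
Final = 6.00 μM / 21890 = 0.0002741 μM = 0.274 nM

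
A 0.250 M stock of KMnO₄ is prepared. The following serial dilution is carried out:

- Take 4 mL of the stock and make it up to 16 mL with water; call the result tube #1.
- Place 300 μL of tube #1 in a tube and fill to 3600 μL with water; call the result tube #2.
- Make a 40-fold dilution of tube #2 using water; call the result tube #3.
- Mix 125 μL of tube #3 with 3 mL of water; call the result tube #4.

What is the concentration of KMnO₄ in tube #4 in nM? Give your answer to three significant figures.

5.21 × 10^3 nM

Step 1: 4 mL brought to 16 mL → factor 16/4 = 4
Step 2: 300 μL brought to 3600 μL → factor 3600/300 = 12
Step 3: 40-fold → factor 40
Step 4: 125 μL + 3 mL = 3125 μL total → factor 3125/125 = 25
Overall dilution factor = 4 × 12 × 40 × 25 = 48000
Final = 0.250 M / 48000 = 5.208 × 10^-6 M = 5.21 × 10^3 nM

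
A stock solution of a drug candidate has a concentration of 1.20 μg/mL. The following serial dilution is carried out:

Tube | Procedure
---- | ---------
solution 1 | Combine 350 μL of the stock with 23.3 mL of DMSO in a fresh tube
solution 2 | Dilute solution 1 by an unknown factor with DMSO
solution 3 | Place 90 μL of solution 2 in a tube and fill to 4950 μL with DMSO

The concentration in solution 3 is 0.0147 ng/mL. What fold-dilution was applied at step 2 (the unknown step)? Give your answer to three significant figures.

22.0-fold

Step 1: 350 μL + 23.3 mL = 23650 μL total → factor 23650/350 = 67.571
Step 2: unknown factor x
Step 3: 90 μL brought to 4950 μL → factor 4950/90 = 55
Product of known-step factors = 3716.4
Overall factor = 1.20 μg/mL / (0.0147 ng/mL) = 81633
x = 81633 / 3716.4 = 22.0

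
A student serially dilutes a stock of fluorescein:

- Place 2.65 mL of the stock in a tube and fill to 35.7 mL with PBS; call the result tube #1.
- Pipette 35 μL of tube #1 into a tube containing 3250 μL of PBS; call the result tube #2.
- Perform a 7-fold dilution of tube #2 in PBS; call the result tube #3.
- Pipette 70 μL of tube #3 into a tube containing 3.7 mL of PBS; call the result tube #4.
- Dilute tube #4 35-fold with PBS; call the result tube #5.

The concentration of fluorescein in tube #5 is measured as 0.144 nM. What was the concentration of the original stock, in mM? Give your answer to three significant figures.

Step 1: 2.65 mL brought to 35.7 mL → factor 35.7/2.65 = 13.472
Step 2: 35 μL + 3250 μL = 3285 μL total → factor 3285/35 = 93.857
Step 3: 7-fold → factor 7
Step 4: 70 μL + 3.7 mL = 3770 μL total → factor 3770/70 = 53.857
Step 5: 35-fold → factor 35
Overall dilution factor = 13.472 × 93.857 × 7 × 53.857 × 35 = 1.6684 × 10^7
Stock = 0.144 nM × 1.6684 × 10^7 = 2.402 × 10^6 nM = 2.40 mM

2.40 mM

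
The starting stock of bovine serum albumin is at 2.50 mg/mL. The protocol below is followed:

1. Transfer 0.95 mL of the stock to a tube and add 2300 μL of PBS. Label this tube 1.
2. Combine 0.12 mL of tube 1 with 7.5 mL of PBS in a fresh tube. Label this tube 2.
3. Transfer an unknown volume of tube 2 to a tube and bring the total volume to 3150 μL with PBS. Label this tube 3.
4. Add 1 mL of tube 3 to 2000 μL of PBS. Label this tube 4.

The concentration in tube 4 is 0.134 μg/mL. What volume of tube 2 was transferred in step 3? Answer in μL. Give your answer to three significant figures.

Step 1: 0.95 mL + 2300 μL = 3.25 mL total → factor 3.25/0.95 = 3.4211
Step 2: 0.12 mL + 7.5 mL = 7.62 mL total → factor 7.62/0.12 = 63.5
Step 3: v brought to 3150 μL → factor = 3150 μL/v
Step 4: 1 mL + 2000 μL = 3 mL total → factor 3/1 = 3
Product of known-step factors = 651.71
Overall factor = 2.50 mg/mL / (0.134 μg/mL) = 18657
Step-3 factor = 18657 / 651.71 = 28.627
v = 3150 μL / 28.627 = 110 μL

110 μL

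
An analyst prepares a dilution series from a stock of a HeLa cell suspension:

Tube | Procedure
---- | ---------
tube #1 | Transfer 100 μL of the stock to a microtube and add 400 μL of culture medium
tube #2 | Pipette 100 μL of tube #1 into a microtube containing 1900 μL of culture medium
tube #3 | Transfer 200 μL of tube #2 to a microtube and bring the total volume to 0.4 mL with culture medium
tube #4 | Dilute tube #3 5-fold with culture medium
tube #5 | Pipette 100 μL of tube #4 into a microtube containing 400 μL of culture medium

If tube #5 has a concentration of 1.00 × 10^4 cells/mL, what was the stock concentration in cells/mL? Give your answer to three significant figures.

Step 1: 100 μL + 400 μL = 500 μL total → factor 500/100 = 5
Step 2: 100 μL + 1900 μL = 2000 μL total → factor 2000/100 = 20
Step 3: 200 μL brought to 0.4 mL → factor 400/200 = 2
Step 4: 5-fold → factor 5
Step 5: 100 μL + 400 μL = 500 μL total → factor 500/100 = 5
Overall dilution factor = 5 × 20 × 2 × 5 × 5 = 5000
Stock = 1.00 × 10^4 cells/mL × 5000 = 5.00 × 10^7 cells/mL

5.00 × 10^7 cells/mL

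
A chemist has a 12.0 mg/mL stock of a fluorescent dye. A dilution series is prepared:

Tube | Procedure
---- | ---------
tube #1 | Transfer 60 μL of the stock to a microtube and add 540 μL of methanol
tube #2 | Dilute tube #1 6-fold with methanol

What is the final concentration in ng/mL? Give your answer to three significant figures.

Step 1: 60 μL + 540 μL = 600 μL total → factor 600/60 = 10
Step 2: 6-fold → factor 6
Overall dilution factor = 10 × 6 = 60
Final = 12.0 mg/mL / 60 = 0.2000 mg/mL = 2.00 × 10^5 ng/mL

2.00 × 10^5 ng/mL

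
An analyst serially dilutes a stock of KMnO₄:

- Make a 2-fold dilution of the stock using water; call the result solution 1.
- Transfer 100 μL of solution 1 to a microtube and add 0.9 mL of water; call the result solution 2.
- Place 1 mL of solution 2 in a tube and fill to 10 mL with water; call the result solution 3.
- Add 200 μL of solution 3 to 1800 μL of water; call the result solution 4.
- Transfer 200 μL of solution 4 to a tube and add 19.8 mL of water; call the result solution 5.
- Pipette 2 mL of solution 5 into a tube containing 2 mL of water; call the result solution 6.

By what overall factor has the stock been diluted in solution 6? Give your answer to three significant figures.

Step 1: 2-fold → factor 2
Step 2: 100 μL + 0.9 mL = 1000 μL total → factor 1000/100 = 10
Step 3: 1 mL brought to 10 mL → factor 10/1 = 10
Step 4: 200 μL + 1800 μL = 2000 μL total → factor 2000/200 = 10
Step 5: 200 μL + 19.8 mL = 20000 μL total → factor 20000/200 = 100
Step 6: 2 mL + 2 mL = 4 mL total → factor 4/2 = 2
Overall dilution factor = 2 × 10 × 10 × 10 × 100 × 2 = 4 × 10^5

4.00 × 10^5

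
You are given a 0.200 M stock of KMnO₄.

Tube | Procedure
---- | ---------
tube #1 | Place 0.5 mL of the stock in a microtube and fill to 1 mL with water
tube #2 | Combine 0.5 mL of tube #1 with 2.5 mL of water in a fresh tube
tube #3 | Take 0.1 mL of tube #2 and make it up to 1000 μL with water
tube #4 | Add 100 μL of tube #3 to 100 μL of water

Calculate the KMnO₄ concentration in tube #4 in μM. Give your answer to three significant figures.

Step 1: 0.5 mL brought to 1 mL → factor 1/0.5 = 2
Step 2: 0.5 mL + 2.5 mL = 3 mL total → factor 3/0.5 = 6
Step 3: 0.1 mL brought to 1000 μL → factor 1/0.1 = 10
Step 4: 100 μL + 100 μL = 200 μL total → factor 200/100 = 2
Dilution factor through tube #4 = 2 × 6 × 10 × 2 = 240
[tube #4] = 0.200 M / 240 = 0.0008333 M = 833 μM

833 μM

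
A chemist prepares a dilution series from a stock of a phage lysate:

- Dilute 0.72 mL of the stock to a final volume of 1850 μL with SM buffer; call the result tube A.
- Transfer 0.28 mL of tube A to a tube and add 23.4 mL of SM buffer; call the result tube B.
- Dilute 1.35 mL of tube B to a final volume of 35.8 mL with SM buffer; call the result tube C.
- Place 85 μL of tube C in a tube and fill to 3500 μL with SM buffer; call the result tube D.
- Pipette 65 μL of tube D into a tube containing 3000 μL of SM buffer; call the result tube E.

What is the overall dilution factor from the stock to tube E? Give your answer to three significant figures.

1.12 × 10^7

Step 1: 0.72 mL brought to 1850 μL → factor 1.85/0.72 = 2.5694
Step 2: 0.28 mL + 23.4 mL = 23.68 mL total → factor 23.68/0.28 = 84.571
Step 3: 1.35 mL brought to 35.8 mL → factor 35.8/1.35 = 26.519
Step 4: 85 μL brought to 3500 μL → factor 3500/85 = 41.176
Step 5: 65 μL + 3000 μL = 3065 μL total → factor 3065/65 = 47.154
Overall dilution factor = 2.5694 × 84.571 × 26.519 × 41.176 × 47.154 = 1.1189 × 10^7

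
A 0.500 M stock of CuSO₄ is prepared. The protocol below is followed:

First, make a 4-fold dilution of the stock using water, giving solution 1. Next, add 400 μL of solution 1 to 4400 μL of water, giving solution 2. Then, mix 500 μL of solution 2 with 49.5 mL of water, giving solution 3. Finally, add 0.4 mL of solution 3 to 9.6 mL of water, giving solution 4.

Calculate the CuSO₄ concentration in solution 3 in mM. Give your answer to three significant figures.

Step 1: 4-fold → factor 4
Step 2: 400 μL + 4400 μL = 4800 μL total → factor 4800/400 = 12
Step 3: 500 μL + 49.5 mL = 50000 μL total → factor 50000/500 = 100
Dilution factor through solution 3 = 4 × 12 × 100 = 4800
[solution 3] = 0.500 M / 4800 = 0.0001042 M = 0.104 mM

0.104 mM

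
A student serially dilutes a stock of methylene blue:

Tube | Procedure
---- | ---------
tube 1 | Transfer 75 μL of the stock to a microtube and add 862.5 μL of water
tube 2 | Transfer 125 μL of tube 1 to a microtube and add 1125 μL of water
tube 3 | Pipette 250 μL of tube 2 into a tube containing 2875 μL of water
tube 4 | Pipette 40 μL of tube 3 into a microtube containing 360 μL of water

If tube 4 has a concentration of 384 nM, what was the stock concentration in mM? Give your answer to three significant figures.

Step 1: 75 μL + 862.5 μL = 937.5 μL total → factor 937.5/75 = 12.5
Step 2: 125 μL + 1125 μL = 1250 μL total → factor 1250/125 = 10
Step 3: 250 μL + 2875 μL = 3125 μL total → factor 3125/250 = 12.5
Step 4: 40 μL + 360 μL = 400 μL total → factor 400/40 = 10
Overall dilution factor = 12.5 × 10 × 12.5 × 10 = 15625
Stock = 384 nM × 15625 = 6.000 × 10^6 nM = 6.00 mM

6.00 mM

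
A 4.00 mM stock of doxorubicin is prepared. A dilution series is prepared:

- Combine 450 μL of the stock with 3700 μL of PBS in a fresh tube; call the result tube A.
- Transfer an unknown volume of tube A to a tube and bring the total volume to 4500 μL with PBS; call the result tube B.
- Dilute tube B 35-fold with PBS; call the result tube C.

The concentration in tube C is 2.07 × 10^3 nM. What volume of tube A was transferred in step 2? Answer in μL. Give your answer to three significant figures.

752 μL

Step 1: 450 μL + 3700 μL = 4150 μL total → factor 4150/450 = 9.2222
Step 2: v brought to 4500 μL → factor = 4500 μL/v
Step 3: 35-fold → factor 35
Product of known-step factors = 322.78
Overall factor = 4.00 mM / (2.07 × 10^3 nM) = 1932.4
Step-2 factor = 1932.4 / 322.78 = 5.9867
v = 4500 μL / 5.9867 = 752 μL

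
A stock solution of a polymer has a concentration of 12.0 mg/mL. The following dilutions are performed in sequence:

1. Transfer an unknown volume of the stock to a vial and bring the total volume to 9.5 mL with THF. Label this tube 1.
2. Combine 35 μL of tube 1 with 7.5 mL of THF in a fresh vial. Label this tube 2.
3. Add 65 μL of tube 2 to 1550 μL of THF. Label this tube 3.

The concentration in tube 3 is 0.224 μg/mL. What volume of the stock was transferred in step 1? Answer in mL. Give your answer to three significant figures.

0.949 mL

Step 1: v brought to 9.5 mL → factor = 9.5 mL/v
Step 2: 35 μL + 7.5 mL = 7535 μL total → factor 7535/35 = 215.29
Step 3: 65 μL + 1550 μL = 1615 μL total → factor 1615/65 = 24.846
Product of known-step factors = 5349
Overall factor = 12.0 mg/mL / (0.224 μg/mL) = 53571
Step-1 factor = 53571 / 5349 = 10.015
v = 9.5 mL / 10.015 = 0.949 mL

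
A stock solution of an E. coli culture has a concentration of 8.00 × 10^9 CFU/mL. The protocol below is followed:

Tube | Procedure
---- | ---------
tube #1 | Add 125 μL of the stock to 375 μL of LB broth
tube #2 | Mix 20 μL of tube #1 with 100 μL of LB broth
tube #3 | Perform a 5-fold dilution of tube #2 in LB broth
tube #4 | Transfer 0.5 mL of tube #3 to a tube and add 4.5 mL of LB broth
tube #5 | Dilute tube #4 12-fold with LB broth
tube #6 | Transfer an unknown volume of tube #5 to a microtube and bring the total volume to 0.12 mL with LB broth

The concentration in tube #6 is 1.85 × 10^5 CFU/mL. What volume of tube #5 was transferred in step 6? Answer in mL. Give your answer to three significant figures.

Step 1: 125 μL + 375 μL = 500 μL total → factor 500/125 = 4
Step 2: 20 μL + 100 μL = 120 μL total → factor 120/20 = 6
Step 3: 5-fold → factor 5
Step 4: 0.5 mL + 4.5 mL = 5 mL total → factor 5/0.5 = 10
Step 5: 12-fold → factor 12
Step 6: v brought to 0.12 mL → factor = 0.12 mL/v
Product of known-step factors = 14400
Overall factor = 8.00 × 10^9 CFU/mL / (1.85 × 10^5 CFU/mL) = 43243
Step-6 factor = 43243 / 14400 = 3.003
v = 0.12 mL / 3.003 = 0.0400 mL

0.0400 mL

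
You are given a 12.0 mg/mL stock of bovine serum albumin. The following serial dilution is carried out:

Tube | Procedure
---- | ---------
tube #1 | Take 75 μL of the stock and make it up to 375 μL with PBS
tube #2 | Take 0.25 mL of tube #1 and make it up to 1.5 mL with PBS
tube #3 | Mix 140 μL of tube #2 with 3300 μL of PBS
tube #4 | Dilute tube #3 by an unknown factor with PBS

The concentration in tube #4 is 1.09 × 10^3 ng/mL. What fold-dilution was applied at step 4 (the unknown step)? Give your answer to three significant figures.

Step 1: 75 μL brought to 375 μL → factor 375/75 = 5
Step 2: 0.25 mL brought to 1.5 mL → factor 1.5/0.25 = 6
Step 3: 140 μL + 3300 μL = 3440 μL total → factor 3440/140 = 24.571
Step 4: unknown factor x
Product of known-step factors = 737.14
Overall factor = 12.0 mg/mL / (1.09 × 10^3 ng/mL) = 11009
x = 11009 / 737.14 = 14.9

14.9-fold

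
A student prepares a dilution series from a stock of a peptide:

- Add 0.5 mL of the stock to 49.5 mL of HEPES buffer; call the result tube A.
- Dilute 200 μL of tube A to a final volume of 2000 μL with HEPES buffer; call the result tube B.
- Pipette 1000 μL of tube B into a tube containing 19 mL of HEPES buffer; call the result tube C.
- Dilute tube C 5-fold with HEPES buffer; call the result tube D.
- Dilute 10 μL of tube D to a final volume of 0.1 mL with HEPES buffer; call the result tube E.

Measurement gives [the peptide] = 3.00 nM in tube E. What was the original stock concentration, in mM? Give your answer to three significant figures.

Step 1: 0.5 mL + 49.5 mL = 50 mL total → factor 50/0.5 = 100
Step 2: 200 μL brought to 2000 μL → factor 2000/200 = 10
Step 3: 1000 μL + 19 mL = 20000 μL total → factor 20000/1000 = 20
Step 4: 5-fold → factor 5
Step 5: 10 μL brought to 0.1 mL → factor 100/10 = 10
Overall dilution factor = 100 × 10 × 20 × 5 × 10 = 1 × 10^6
Stock = 3.00 nM × 1 × 10^6 = 3.000 × 10^6 nM = 3.00 mM

3.00 mM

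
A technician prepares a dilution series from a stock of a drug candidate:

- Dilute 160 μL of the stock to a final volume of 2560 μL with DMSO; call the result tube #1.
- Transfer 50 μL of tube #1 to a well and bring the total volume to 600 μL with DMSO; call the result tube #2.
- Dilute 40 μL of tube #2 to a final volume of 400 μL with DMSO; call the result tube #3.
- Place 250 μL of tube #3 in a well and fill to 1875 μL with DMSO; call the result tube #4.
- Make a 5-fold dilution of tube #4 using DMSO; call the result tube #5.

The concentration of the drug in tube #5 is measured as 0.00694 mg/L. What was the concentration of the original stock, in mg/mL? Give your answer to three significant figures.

Step 1: 160 μL brought to 2560 μL → factor 2560/160 = 16
Step 2: 50 μL brought to 600 μL → factor 600/50 = 12
Step 3: 40 μL brought to 400 μL → factor 400/40 = 10
Step 4: 250 μL brought to 1875 μL → factor 1875/250 = 7.5
Step 5: 5-fold → factor 5
Overall dilution factor = 16 × 12 × 10 × 7.5 × 5 = 72000
Stock = 0.00694 mg/L × 72000 = 499.7 mg/L = 0.500 mg/mL

0.500 mg/mL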